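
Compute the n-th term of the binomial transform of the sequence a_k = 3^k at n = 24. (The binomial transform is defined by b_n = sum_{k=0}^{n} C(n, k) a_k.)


With a_k = 3^k, b_n = sum_{k=0}^{n} C(n, k) 3^k = (1 + 3)^n by the binomial theorem.
For n = 24: (1 + 3)^24 = 4^24 = 281474976710656.

281474976710656


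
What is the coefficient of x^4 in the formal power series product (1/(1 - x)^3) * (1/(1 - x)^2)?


Combine the factors: (1/(1 - x)^3) * (1/(1 - x)^2) = 1/(1 - x)^5.
Then use 1/(1 - x)^r = sum_{k>=0} C(k + r - 1, r - 1) x^k with r = 5 and k = 4:
C(8, 4) = 70.

70


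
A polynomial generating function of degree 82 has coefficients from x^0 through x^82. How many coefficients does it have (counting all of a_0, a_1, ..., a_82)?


A polynomial of degree 82 takes the form a_0 + a_1 x + ... + a_82 x^82.
The number of coefficients is 82 + 1 = 83.

83


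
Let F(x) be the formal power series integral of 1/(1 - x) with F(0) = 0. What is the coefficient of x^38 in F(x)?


1/(1 - x) = sum_{k>=0} x^k. Integrating termwise and using F(0) = 0 gives
F(x) = sum_{k>=0} x^(k+1) / (k+1) = sum_{m>=1} x^m / m = -ln(1 - x).
So the coefficient of x^38 is 1/38 = 1/38.

1/38


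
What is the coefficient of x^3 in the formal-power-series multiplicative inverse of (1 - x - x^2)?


Let the inverse be f(x) = sum_{k>=0} a_k x^k. From f(x) * (1 - x - x^2) = 1 and matching coefficients:
 x^0: a_0 = 1.
 x^1: a_1 - a_0 = 0, so a_1 = 1.
 x^k (k >= 2): a_k - a_{k-1} - a_{k-2} = 0, i.e. a_k = a_{k-1} + a_{k-2}.
This is the Fibonacci-type recurrence shifted so that a_0 = a_1 = 1.
Iterating: a_0=1, a_1=1, a_2=2, a_3=3
a_3 = 3.

3


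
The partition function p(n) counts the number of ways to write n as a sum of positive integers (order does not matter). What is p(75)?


Using the generating function prod_{k>=1} 1/(1-x^k), we compute p(75).
By dynamic programming over parts 1 through 75:
p(75) = 8118264

8118264


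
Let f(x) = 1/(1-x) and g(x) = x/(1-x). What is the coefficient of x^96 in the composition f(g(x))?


First simplify the composition: f(g(x)) = 1/(1 - x/(1-x)) = (1-x)/((1-x) - x) = (1-x)/(1-2x).
Now extract the coefficient. Write (1-x)/(1-2x) = 1/(1-2x) - x/(1-2x).
The coefficient of x^n in 1/(1-2x) is 2^n, and in x/(1-2x) is 2^(n-1) (for n >= 1).
So the coefficient of x^96 is 2^96 - 2^95 = 79228162514264337593543950336 - 39614081257132168796771975168 = 39614081257132168796771975168.

39614081257132168796771975168


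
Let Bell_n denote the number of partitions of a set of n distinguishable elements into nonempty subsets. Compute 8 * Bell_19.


Bell_19 can be computed from the Bell triangle or from Dobinski's identity Bell_n = (1/e) * sum_{k>=0} k^n / k!.
Computing Bell_19 = 5832742205057.
Then 8 * 5832742205057 = 46661937640456.

46661937640456


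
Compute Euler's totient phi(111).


phi(n) counts integers in [1, n] coprime to n. Using the multiplicative formula phi(n) = n * prod_{p | n} (1 - 1/p):
111 = 3 * 37, so
phi(111) = 111 * (1 - 1/3) * (1 - 1/37) = 72.

72


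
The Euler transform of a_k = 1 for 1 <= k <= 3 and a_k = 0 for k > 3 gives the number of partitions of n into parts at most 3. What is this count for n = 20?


Partitions of 20 into parts at most 3:
Using generating function (1-x)^(-1)(1-x^2)^(-1)(1-x^3)^(-1),
the coefficient of x^20 = 44

44


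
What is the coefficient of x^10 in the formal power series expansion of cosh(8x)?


The Maclaurin series is cosh(t) = sum_{m>=0} t^(2m) / (2m)!, so substituting t = 8x, only even powers of x are nonzero, with coefficient of x^(2m) equal to 8^(2m) / (2m)!.
For x^10 the coefficient is 8^10/10! = 1073741824/3628800 = 4194304/14175.

4194304/14175


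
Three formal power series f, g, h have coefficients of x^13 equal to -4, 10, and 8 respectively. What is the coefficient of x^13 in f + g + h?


Series addition is componentwise:
-4 + 10 + 8
= 14

14


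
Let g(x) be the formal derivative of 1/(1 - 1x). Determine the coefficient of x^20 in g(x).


Differentiate termwise: d/dx sum_{k>=0} 1^k x^k = sum_{k>=1} k 1^k x^(k-1) = sum_{j>=0} (j+1) 1^(j+1) x^j.
Equivalently, d/dx [1/(1 - 1x)] = 1/(1 - 1x)^2.
For j = 20: 21 * 1^21 = 21 * 1 = 21.

21


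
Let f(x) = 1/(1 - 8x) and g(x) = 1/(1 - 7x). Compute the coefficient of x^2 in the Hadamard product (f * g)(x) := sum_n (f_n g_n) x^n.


f has coefficients f_k = 8^k and g has coefficients g_k = 7^k, so the Hadamard product has coefficient (f*g)_k = 8^k * 7^k = 56^k.
For k = 2: 56^2 = 3136.

3136


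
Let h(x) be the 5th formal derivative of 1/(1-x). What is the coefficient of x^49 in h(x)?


Differentiating 5 times: d^5/dx^5 [1/(1-x)] = 5!/(1-x)^6.
The expansion 1/(1-x)^6 = sum_{k>=0} C(k+5, 5) x^k, so the coefficient of x^n in 5!/(1-x)^6 is 5! * C(n+5, 5).
For n = 49: 120 * C(54, 5) = 120 * 3162510 = 379501200

379501200


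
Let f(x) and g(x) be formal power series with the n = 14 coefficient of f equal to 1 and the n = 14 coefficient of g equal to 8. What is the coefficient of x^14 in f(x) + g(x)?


Addition of formal power series is termwise.
The coefficient of x^14 in f + g = 1 + 8
= 9

9


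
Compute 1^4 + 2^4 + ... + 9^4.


This power sum has a closed form given by Faulhaber's formula
sum_{k=1}^{m} k^p = (1 / (p + 1)) * sum_{j=0}^{p} C(p + 1, j) B_j m^(p + 1 - j),
but for small m direct computation is fastest:
1 + 16 + 81 + 256 + 625 + 1296 + 2401 + 4096 + 6561 = 15333.

15333


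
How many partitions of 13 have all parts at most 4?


Using the generating function (1-x)^(-1)(1-x^2)^(-1)...(1-x^4)^(-1),
the coefficient of x^13 counts these restricted partitions.
Result = 39

39


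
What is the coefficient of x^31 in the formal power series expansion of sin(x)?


The Maclaurin series is sin(t) = sum_{k>=0} (-1)^k t^(2k+1) / (2k+1)!, so substituting t = x, only odd powers of x are nonzero, with coefficient of x^(2k+1) equal to (-1)^k / (2k+1)!.
Write 31 = 2*15 + 1, giving the coefficient (-1)^15 / 31! = -1/8222838654177922817725562880000000 = -1/8222838654177922817725562880000000.

-1/8222838654177922817725562880000000


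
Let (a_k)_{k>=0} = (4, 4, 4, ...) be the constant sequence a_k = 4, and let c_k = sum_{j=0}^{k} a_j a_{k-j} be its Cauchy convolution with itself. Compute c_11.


Since a_j = 4 for all j >= 0, the convolution sum becomes
c_k = sum_{j=0}^{k} 4 * 4 = 16 * (k + 1).
Equivalently, the generating function of (a_k) is 4/(1 - x) and its square is 16/(1 - x)^2 = sum_{k>=0} 16(k + 1) x^k.
For k = 11: 16 * 12 = 192.

192


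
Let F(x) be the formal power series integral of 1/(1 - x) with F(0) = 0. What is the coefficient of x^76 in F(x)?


1/(1 - x) = sum_{k>=0} x^k. Integrating termwise and using F(0) = 0 gives
F(x) = sum_{k>=0} x^(k+1) / (k+1) = sum_{m>=1} x^m / m = -ln(1 - x).
So the coefficient of x^76 is 1/76 = 1/76.

1/76


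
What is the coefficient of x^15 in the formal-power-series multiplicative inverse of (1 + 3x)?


The inverse is 1/(1 + 3x). Apply the geometric identity 1/(1 - y) = sum_{k>=0} y^k with y = -3x:
1/(1 + 3x) = sum_{k>=0} (-3)^k x^k.
So the coefficient of x^15 is (-3)^15 = -14348907.

-14348907


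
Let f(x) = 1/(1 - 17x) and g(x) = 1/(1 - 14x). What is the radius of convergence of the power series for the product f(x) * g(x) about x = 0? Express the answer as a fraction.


The radius of 1/(1 - 17x) is 1/17 (nearest singularity at x = 1/17), and the radius of 1/(1 - 14x) is 1/14.
The product f(x)*g(x) = 1/((1 - 17x)(1 - 14x)) has singularities at both 1/17 and 1/14, so its radius of convergence is the distance to the nearest one:
min(1/17, 1/14) = 1/17.

1/17


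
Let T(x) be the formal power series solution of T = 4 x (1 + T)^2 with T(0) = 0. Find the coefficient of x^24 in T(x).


Apply the Lagrange inversion formula: if T = 4 x * phi(T) with phi(t) = (1 + t)^2, then [x^n] T = 4^n * (1/n) [t^(n-1)] phi(t)^n = 4^n * (1/n) [t^(n-1)] (1 + t)^(2n) = 4^n * (1/n) C(2n, n-1).
Using the identity C(2n, n-1) = C(2n, n) * n / (n+1), the unscaled factor equals C(2n, n) / (n+1) = C_n, the n-th Catalan number.
For n = 24: C_24 = C(48, 24) / 25 = 32247603683100/25 = 1289904147324.
With the 4^24 = 281474976710656 factor, the coefficient is 281474976710656 * 1289904147324 = 363075739827001485944684544.

363075739827001485944684544


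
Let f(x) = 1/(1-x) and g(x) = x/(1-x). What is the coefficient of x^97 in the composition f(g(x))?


First simplify the composition: f(g(x)) = 1/(1 - x/(1-x)) = (1-x)/((1-x) - x) = (1-x)/(1-2x).
Now extract the coefficient. Write (1-x)/(1-2x) = 1/(1-2x) - x/(1-2x).
The coefficient of x^n in 1/(1-2x) is 2^n, and in x/(1-2x) is 2^(n-1) (for n >= 1).
So the coefficient of x^97 is 2^97 - 2^96 = 158456325028528675187087900672 - 79228162514264337593543950336 = 79228162514264337593543950336.

79228162514264337593543950336


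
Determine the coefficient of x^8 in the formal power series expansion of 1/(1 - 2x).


The geometric series identity gives 1/(1 - c x) = sum_{k>=0} c^k x^k, so the coefficient of x^k is c^k.
Here c = 2 and k = 8.
Computing: 2^8 = 256

256


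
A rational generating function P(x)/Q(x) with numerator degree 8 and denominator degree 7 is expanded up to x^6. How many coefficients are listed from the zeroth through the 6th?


Expanding up to x^6 gives the coefficients for x^0, x^1, ..., x^6.
That is 6 + 1 = 7 coefficients in total.

7


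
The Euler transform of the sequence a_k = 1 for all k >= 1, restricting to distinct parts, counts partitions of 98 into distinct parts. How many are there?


Partitions of 98 into distinct parts can be computed via generating function.
Product (1+x)(1+x^2)(1+x^3)...
The coefficient of x^98 = 376256

376256


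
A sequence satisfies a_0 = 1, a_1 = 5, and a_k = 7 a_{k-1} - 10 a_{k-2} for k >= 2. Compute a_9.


The characteristic equation is t^2 - 7 t + 10 = 0, with roots r_1 = 5 and r_2 = 2 (so c_1 = r_1 + r_2, c_2 = -r_1 r_2 as required).
One can use the closed form a_n = A r_1^n + B r_2^n, but direct iteration is more reliable:
a_0 = 1, a_1 = 5, a_2 = 25, a_3 = 125, a_4 = 625, a_5 = 3125, a_6 = 15625, a_7 = 78125, a_8 = 390625, a_9 = 1953125.
So a_9 = 1953125.

1953125


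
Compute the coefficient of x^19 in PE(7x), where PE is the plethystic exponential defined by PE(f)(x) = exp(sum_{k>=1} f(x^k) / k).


With f(x) = 7x, the exponent is sum_{k>=1} 7 x^k / k = 7 * (-ln(1 - x)). Exponentiating:
PE(7x) = exp(-7 ln(1 - x)) = 1/(1 - x)^7.
By the negative binomial expansion, [x^n] 1/(1 - x)^7 = C(n + 6, 6).
For n = 19: C(25, 6) = 177100.

177100


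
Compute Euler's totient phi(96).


phi(n) counts integers in [1, n] coprime to n. Using the multiplicative formula phi(n) = n * prod_{p | n} (1 - 1/p):
96 = 2^5 * 3, so
phi(96) = 96 * (1 - 1/2) * (1 - 1/3) = 32.

32


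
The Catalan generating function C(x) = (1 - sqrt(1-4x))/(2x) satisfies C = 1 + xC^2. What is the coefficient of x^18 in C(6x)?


Substituting x -> 6x scales the n-th coefficient by 6^n, so [x^18] C(6x) = 6^18 * C_18.
C_18 = C(2*18, 18)/(19) = 9075135300/19 = 477638700.
So 6^18 * 477638700 = 101559956668416 * 477638700 = 48508965675158549299200.

48508965675158549299200


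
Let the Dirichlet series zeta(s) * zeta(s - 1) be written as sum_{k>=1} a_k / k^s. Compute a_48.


Convolution gives a_k = sum_{d | k} d * 1 = sum_{d | k} d = sigma(k), the sum of positive divisors of k.
For k = 48, the divisors are 1, 2, 3, 4, 6, 8, 12, 16, 24, 48, so
sigma(48) = 1 + 2 + 3 + 4 + 6 + 8 + 12 + 16 + 24 + 48 = 124.

124


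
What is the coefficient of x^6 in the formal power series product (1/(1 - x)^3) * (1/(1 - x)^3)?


Combine the factors: (1/(1 - x)^3) * (1/(1 - x)^3) = 1/(1 - x)^6.
Then use 1/(1 - x)^r = sum_{k>=0} C(k + r - 1, r - 1) x^k with r = 6 and k = 6:
C(11, 5) = 462.

462


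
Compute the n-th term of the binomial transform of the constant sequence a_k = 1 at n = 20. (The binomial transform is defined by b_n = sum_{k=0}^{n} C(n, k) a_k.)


With a_k = 1 for all k, b_n = sum_{k=0}^{n} C(n, k) = 2^n by the binomial theorem.
For n = 20: 2^20 = 1048576.

1048576


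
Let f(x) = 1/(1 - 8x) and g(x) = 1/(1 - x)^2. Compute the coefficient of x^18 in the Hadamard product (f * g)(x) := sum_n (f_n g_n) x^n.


f has coefficients f_k = 8^k. For g = 1/(1 - x)^2 the coefficient is g_k = C(k + 1, 1) = k + 1. The Hadamard coefficient is (f * g)_k = 8^k * (k + 1).
For k = 18: 8^18 * 19 = 18014398509481984 * 19 = 342273571680157696.

342273571680157696


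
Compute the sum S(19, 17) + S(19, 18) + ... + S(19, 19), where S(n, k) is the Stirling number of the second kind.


By definition, S(n, k) counts partitions of an n-set into exactly k nonempty blocks.
Computing row n = 19 for k = 17..19:
S(19, k): 12597, 171, 1
Sum = 12769.

12769


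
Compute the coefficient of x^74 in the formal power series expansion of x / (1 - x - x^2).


Let f(x) = sum_{k>=0} a_k x^k. Multiplying f(x) * (1 - x - x^2) = x and matching coefficients gives a_0 = 0, a_1 = 1, and a_k = a_{k-1} + a_{k-2} for k >= 2. These are the Fibonacci numbers F_k.
Iterating from F_0 = 0, F_1 = 1:
F_0=0, F_1=1, F_2=1, F_3=2, F_4=3, F_5=5, F_6=8, F_7=13, F_8=21, F_9=34, ...
F_74 = 1304969544928657.

1304969544928657


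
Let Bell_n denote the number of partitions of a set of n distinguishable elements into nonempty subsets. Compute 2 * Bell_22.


Bell_22 can be computed from the Bell triangle or from Dobinski's identity Bell_n = (1/e) * sum_{k>=0} k^n / k!.
Computing Bell_22 = 4506715738447323.
Then 2 * 4506715738447323 = 9013431476894646.

9013431476894646


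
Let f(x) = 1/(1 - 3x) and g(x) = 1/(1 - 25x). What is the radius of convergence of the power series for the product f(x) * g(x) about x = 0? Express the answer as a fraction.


The radius of 1/(1 - 3x) is 1/3 (nearest singularity at x = 1/3), and the radius of 1/(1 - 25x) is 1/25.
The product f(x)*g(x) = 1/((1 - 3x)(1 - 25x)) has singularities at both 1/3 and 1/25, so its radius of convergence is the distance to the nearest one:
min(1/3, 1/25) = 1/25.

1/25


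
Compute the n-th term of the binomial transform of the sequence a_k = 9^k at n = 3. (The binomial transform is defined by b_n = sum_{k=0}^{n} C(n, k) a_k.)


With a_k = 9^k, b_n = sum_{k=0}^{n} C(n, k) 9^k = (1 + 9)^n by the binomial theorem.
For n = 3: (1 + 9)^3 = 10^3 = 1000.

1000


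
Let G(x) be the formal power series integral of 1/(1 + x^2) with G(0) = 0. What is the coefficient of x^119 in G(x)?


1/(1 + x^2) = sum_{j>=0} (-1)^j x^(2j). Integrating termwise with G(0) = 0:
G(x) = sum_{j>=0} (-1)^j x^(2j+1) / (2j+1) = arctan(x).
Only odd powers are nonzero. For x^119 write 119 = 2*59 + 1, giving
(-1)^59 / 119 = -1/119 = -1/119.

-1/119


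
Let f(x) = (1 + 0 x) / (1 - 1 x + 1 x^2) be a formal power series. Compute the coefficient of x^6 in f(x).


Write f(x) = sum_{k>=0} a_k x^k. Multiplying both sides by 1 - 1 x + 1 x^2 gives
(1 - 1 x + 1 x^2) sum_{k>=0} a_k x^k = 1 + 0 x.
Matching coefficients:
 x^0: a_0 = 1
 x^1: a_1 - 1 a_0 = 0  =>  a_1 = 1*1 + 0 = 1
 x^k (k >= 2): a_k = 1 a_{k-1} - 1 a_{k-2}.
Iterating: a_2 = 0, a_3 = -1, a_4 = -1, a_5 = 0, a_6 = 1.
So the coefficient of x^6 is 1.

1


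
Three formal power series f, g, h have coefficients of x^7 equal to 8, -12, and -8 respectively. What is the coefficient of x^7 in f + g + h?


Series addition is componentwise:
8 + -12 + -8
= -12

-12


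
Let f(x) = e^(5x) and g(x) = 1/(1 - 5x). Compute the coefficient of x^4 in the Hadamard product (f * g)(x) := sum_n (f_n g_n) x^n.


Expanding: f_k = 5^k/k! (from e^(5x)) and g_k = 5^k (from 1/(1 - 5x)). So the Hadamard coefficient (f * g)_k = 5^k 5^k / k! = (25)^k / k!.
For k = 4: 25^4/4! = 390625/24 = 390625/24.

390625/24


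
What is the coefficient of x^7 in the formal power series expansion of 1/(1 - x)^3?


The expansion 1/(1 - x)^r = sum_{k>=0} C(k + r - 1, r - 1) x^k follows from the multiset / negative-binomial theorem (or from repeated differentiation of the geometric series).
For r = 3 and k = 7:
C(9, 2) = 362880 / (2 * 5040) = 36.

36


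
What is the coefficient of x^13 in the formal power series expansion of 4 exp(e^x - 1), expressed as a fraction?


exp(e^x - 1) is the exponential generating function for the Bell numbers Bell_k: exp(e^x - 1) = sum_{k>=0} Bell_k x^k / k!.
So the coefficient of x^13 in 4 exp(e^x - 1) is 4 Bell_13 / 13!.
Computing: Bell_13 = 27644437 and 13! = 6227020800, giving
4 * 27644437/6227020800 = 27644437/1556755200.

27644437/1556755200


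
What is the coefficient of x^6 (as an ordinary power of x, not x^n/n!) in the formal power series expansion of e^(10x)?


The exponential series is e^y = sum_{k>=0} y^k / k!. Substituting y = 10x gives
e^(10x) = sum_{k>=0} 10^k x^k / k!.
So the coefficient of x^n is a^n/n! with a = 10, n = 6:
10^6 / 6! = 1000000/720 = 12500/9

12500/9


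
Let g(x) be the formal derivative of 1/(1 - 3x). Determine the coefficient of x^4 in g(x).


Differentiate termwise: d/dx sum_{k>=0} 3^k x^k = sum_{k>=1} k 3^k x^(k-1) = sum_{j>=0} (j+1) 3^(j+1) x^j.
Equivalently, d/dx [1/(1 - 3x)] = 3/(1 - 3x)^2.
For j = 4: 5 * 3^5 = 5 * 243 = 1215.

1215


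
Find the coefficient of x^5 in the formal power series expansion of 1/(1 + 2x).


Write 1/(1 + c x) = 1/(1 - (-c) x) and apply the geometric-series identity
1/(1 - y) = sum_{k>=0} y^k to get 1/(1 + c x) = sum_{k>=0} (-c)^k x^k.
So the coefficient of x^k is (-c)^k = (-1)^k * c^k.
Here c = 2 and k = 5:
(-2)^5 = -1 * 32 = -32

-32


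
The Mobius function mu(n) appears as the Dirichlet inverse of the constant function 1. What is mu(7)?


7 = 7 (all distinct primes).
mu(7) = (-1)^1 = -1

-1


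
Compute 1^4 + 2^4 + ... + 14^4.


This power sum has a closed form given by Faulhaber's formula
sum_{k=1}^{m} k^p = (1 / (p + 1)) * sum_{j=0}^{p} C(p + 1, j) B_j m^(p + 1 - j),
but for small m direct computation is fastest:
1 + 16 + 81 + 256 + 625 + 1296 + 2401 + 4096 + 6561 + 10000 + 14641 + 20736 + 28561 + 38416 = 127687.

127687


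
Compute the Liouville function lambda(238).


The Liouville function is lambda(k) = (-1)^Omega(k), where Omega(k) counts the prime factors of k with multiplicity.
Factoring: 238 = 2 * 7 * 17, so Omega(238) = 3.
lambda(238) = (-1)^3 = -1.

-1


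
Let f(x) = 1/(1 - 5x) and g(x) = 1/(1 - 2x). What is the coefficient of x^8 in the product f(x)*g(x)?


The coefficient of x^n in f*g is the Cauchy product: sum_{k=0}^{n} a^k * b^(n-k).
With a=5, b=2, n=8:
sum_{k=0}^{8} 5^k * 2^(8-k)
= 650871

650871


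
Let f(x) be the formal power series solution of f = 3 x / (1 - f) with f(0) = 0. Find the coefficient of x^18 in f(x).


Apply Lagrange inversion: f = 3 x * phi(f) with phi(t) = 1/(1 - t), so
[x^n] f = 3^n * (1/n) [t^(n-1)] phi(t)^n = 3^n * (1/n) [t^(n-1)] (1 - t)^(-n) = 3^n * (1/n) C(2n - 2, n - 1) = 3^n * C_{n-1}.
For n = 18: C_17 = C(34, 17) / 18 = 2333606220/18 = 129644790.
With the 3^18 = 387420489 factor, the coefficient is 387420489 * 129644790 = 50227047938102310.

50227047938102310


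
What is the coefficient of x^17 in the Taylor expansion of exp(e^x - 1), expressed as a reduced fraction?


exp(e^x - 1) = sum_{k>=0} Bell_k x^k / k!, where Bell_k is the k-th Bell number.
So the coefficient of x^17 is Bell_17 / 17!.
Computing: Bell_17 = 82864869804 and 17! = 355687428096000, giving
82864869804/355687428096000 = 255755771/1097800704000.

255755771/1097800704000


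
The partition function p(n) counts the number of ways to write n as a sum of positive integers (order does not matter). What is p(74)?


Using the generating function prod_{k>=1} 1/(1-x^k), we compute p(74).
By dynamic programming over parts 1 through 74:
p(74) = 7089500

7089500


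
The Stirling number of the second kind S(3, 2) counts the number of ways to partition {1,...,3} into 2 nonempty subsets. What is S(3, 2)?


Using the explicit formula S(n,k) = (1/k!) sum_{j=0}^{k} (-1)^(k-j) C(k,j) j^n:
S(3, 2) = 3
Equivalently, S(n,k) is n! times the coefficient of x^n in the EGF (e^x - 1)^k / k!.

3


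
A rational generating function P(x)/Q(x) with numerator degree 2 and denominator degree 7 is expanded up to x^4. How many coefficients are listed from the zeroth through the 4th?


Expanding up to x^4 gives the coefficients for x^0, x^1, ..., x^4.
That is 4 + 1 = 5 coefficients in total.

5


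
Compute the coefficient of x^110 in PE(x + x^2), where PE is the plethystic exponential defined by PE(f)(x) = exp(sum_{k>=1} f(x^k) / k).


With f(x) = x + x^2, the exponent is sum_{k>=1} (x^k + x^(2k)) / k = -ln(1 - x) - ln(1 - x^2). Exponentiating:
PE(x + x^2) = 1 / ((1 - x)(1 - x^2)).
This is the generating function for partitions of n into parts of size 1 or 2. The number of 2's can be any j in 0..55, and the rest are 1's, so
[x^110] = floor(110/2) + 1 = 56.

56


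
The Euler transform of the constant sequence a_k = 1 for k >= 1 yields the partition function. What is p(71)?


The Euler transform converts the sequence a_k = 1 into the number of integer partitions.
Using the recurrence or dynamic programming:
p(71) = 4697205

4697205


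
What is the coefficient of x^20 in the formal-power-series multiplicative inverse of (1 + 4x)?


The inverse is 1/(1 + 4x). Apply the geometric identity 1/(1 - y) = sum_{k>=0} y^k with y = -4x:
1/(1 + 4x) = sum_{k>=0} (-4)^k x^k.
So the coefficient of x^20 is (-4)^20 = 1099511627776.

1099511627776


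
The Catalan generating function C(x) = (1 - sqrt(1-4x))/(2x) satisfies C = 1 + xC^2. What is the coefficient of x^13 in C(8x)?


Substituting x -> 8x scales the n-th coefficient by 8^n, so [x^13] C(8x) = 8^13 * C_13.
C_13 = C(2*13, 13)/(14) = 10400600/14 = 742900.
So 8^13 * 742900 = 549755813888 * 742900 = 408413594137395200.

408413594137395200


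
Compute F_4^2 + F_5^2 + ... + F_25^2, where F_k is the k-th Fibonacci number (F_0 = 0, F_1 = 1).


There is a standard identity sum_{k=0}^{N} F_k^2 = F_N * F_{N+1} (proved inductively from the telescoping relation F_k^2 = F_k F_{k+1} - F_{k-1} F_k). Then
sum_{k=4}^{25} F_k^2 = F_25 F_26 - F_3 F_4.
Computing: F_25 = 75025, F_26 = 121393, F_3 = 2, F_4 = 3.
Sum = 75025 * 121393 - 2 * 3 = 9107509819.

9107509819


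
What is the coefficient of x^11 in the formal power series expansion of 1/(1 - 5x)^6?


The general identity 1/(1 - c x)^r = sum_{k>=0} c^k C(k + r - 1, r - 1) x^k follows by substituting y = c x into 1/(1 - y)^r = sum_{k>=0} C(k + r - 1, r - 1) y^k.
For c = 5, r = 6, k = 11:
5^11 * C(16, 5) = 48828125 * 4368 = 213281250000.

213281250000


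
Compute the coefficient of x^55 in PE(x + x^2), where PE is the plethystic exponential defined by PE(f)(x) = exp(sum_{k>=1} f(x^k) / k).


With f(x) = x + x^2, the exponent is sum_{k>=1} (x^k + x^(2k)) / k = -ln(1 - x) - ln(1 - x^2). Exponentiating:
PE(x + x^2) = 1 / ((1 - x)(1 - x^2)).
This is the generating function for partitions of n into parts of size 1 or 2. The number of 2's can be any j in 0..27, and the rest are 1's, so
[x^55] = floor(55/2) + 1 = 28.

28


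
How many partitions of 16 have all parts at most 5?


Using the generating function (1-x)^(-1)(1-x^2)^(-1)...(1-x^5)^(-1),
the coefficient of x^16 counts these restricted partitions.
Result = 101

101


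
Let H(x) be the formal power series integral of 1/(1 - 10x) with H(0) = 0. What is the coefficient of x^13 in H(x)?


1/(1 - 10x) = sum_{k>=0} 10^k x^k. Integrating termwise with H(0) = 0:
H(x) = sum_{k>=0} 10^k x^(k+1) / (k+1) = sum_{m>=1} 10^(m-1) x^m / m.
For m = 13: 10^12/13 = 1000000000000/13 = 1000000000000/13.

1000000000000/13


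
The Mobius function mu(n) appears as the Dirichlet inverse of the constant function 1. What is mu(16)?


16 has a squared prime factor, so mu(16) = 0.
Factorization reveals a repeated prime.

0


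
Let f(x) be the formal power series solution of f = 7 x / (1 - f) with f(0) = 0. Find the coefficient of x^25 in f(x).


Apply Lagrange inversion: f = 7 x * phi(f) with phi(t) = 1/(1 - t), so
[x^n] f = 7^n * (1/n) [t^(n-1)] phi(t)^n = 7^n * (1/n) [t^(n-1)] (1 - t)^(-n) = 7^n * (1/n) C(2n - 2, n - 1) = 7^n * C_{n-1}.
For n = 25: C_24 = C(48, 24) / 25 = 32247603683100/25 = 1289904147324.
With the 7^25 = 1341068619663964900807 factor, the coefficient is 1341068619663964900807 * 1289904147324 = 1729849974350620304784517574490468.

1729849974350620304784517574490468


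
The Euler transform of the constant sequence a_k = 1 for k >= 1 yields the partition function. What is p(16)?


The Euler transform converts the sequence a_k = 1 into the number of integer partitions.
Using the recurrence or dynamic programming:
p(16) = 231

231


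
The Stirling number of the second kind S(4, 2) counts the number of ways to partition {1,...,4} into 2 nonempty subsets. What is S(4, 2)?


Using the explicit formula S(n,k) = (1/k!) sum_{j=0}^{k} (-1)^(k-j) C(k,j) j^n:
S(4, 2) = 7
Equivalently, S(n,k) is n! times the coefficient of x^n in the EGF (e^x - 1)^k / k!.

7


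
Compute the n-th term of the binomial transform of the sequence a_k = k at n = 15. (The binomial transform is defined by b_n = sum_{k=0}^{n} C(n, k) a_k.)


With a_k = k, b_n = sum_{k=0}^{n} C(n, k) k. Using k * C(n, k) = n * C(n-1, k-1) gives b_n = n * sum_{k>=1} C(n-1, k-1) = n * 2^(n-1).
For n = 15: 15 * 2^14 = 15 * 16384 = 245760.

245760


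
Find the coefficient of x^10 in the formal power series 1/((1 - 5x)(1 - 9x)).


By partial fractions or Cauchy convolution:
The coefficient equals sum_{k=0}^{10} 5^k * 9^(10-k).
= 7833057871

7833057871


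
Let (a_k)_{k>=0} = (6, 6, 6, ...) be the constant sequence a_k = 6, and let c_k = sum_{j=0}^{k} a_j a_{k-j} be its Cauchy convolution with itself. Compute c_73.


Since a_j = 6 for all j >= 0, the convolution sum becomes
c_k = sum_{j=0}^{k} 6 * 6 = 36 * (k + 1).
Equivalently, the generating function of (a_k) is 6/(1 - x) and its square is 36/(1 - x)^2 = sum_{k>=0} 36(k + 1) x^k.
For k = 73: 36 * 74 = 2664.

2664


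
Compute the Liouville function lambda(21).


The Liouville function is lambda(k) = (-1)^Omega(k), where Omega(k) counts the prime factors of k with multiplicity.
Factoring: 21 = 3 * 7, so Omega(21) = 2.
lambda(21) = (-1)^2 = 1.

1


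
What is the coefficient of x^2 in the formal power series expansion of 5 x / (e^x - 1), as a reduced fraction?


The exponential generating function for Bernoulli numbers is
x / (e^x - 1) = sum_{k>=0} B_k x^k / k!.
So the coefficient of x^2 in 5 x / (e^x - 1) is 5 B_2 / 2!.
Computing: B_2 = 1/6, 2! = 2, giving
5 * 1/6 / 2 = 5/12.

5/12


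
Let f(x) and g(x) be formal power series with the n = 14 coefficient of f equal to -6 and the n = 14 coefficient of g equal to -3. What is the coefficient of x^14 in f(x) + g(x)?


Addition of formal power series is termwise.
The coefficient of x^14 in f + g = -6 + -3
= -9

-9


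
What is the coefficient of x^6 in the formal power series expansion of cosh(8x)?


The Maclaurin series is cosh(t) = sum_{m>=0} t^(2m) / (2m)!, so substituting t = 8x, only even powers of x are nonzero, with coefficient of x^(2m) equal to 8^(2m) / (2m)!.
For x^6 the coefficient is 8^6/6! = 262144/720 = 16384/45.

16384/45


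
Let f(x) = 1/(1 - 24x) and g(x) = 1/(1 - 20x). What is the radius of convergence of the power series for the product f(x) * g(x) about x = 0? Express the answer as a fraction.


The radius of 1/(1 - 24x) is 1/24 (nearest singularity at x = 1/24), and the radius of 1/(1 - 20x) is 1/20.
The product f(x)*g(x) = 1/((1 - 24x)(1 - 20x)) has singularities at both 1/24 and 1/20, so its radius of convergence is the distance to the nearest one:
min(1/24, 1/20) = 1/24.

1/24


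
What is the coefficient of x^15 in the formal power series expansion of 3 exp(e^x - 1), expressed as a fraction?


exp(e^x - 1) is the exponential generating function for the Bell numbers Bell_k: exp(e^x - 1) = sum_{k>=0} Bell_k x^k / k!.
So the coefficient of x^15 in 3 exp(e^x - 1) is 3 Bell_15 / 15!.
Computing: Bell_15 = 1382958545 and 15! = 1307674368000, giving
3 * 1382958545/1307674368000 = 276591709/87178291200.

276591709/87178291200


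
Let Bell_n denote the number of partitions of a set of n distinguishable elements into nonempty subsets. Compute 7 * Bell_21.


Bell_21 can be computed from the Bell triangle or from Dobinski's identity Bell_n = (1/e) * sum_{k>=0} k^n / k!.
Computing Bell_21 = 474869816156751.
Then 7 * 474869816156751 = 3324088713097257.

3324088713097257


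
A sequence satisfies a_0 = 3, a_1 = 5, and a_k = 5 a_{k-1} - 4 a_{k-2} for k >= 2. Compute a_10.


The characteristic equation is t^2 - 5 t + 4 = 0, with roots r_1 = 4 and r_2 = 1 (so c_1 = r_1 + r_2, c_2 = -r_1 r_2 as required).
One can use the closed form a_n = A r_1^n + B r_2^n, but direct iteration is more reliable:
a_0 = 3, a_1 = 5, a_2 = 13, a_3 = 45, a_4 = 173, a_5 = 685, a_6 = 2733, a_7 = 10925, a_8 = 43693, a_9 = 174765, a_10 = 699053.
So a_10 = 699053.

699053


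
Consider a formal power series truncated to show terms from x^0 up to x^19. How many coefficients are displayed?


From x^0 to x^19 inclusive, the count is 19 - 0 + 1 = 20.

20


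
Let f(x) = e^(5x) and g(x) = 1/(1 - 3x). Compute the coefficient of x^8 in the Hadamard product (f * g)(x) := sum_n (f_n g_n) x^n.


Expanding: f_k = 5^k/k! (from e^(5x)) and g_k = 3^k (from 1/(1 - 3x)). So the Hadamard coefficient (f * g)_k = 5^k 3^k / k! = (15)^k / k!.
For k = 8: 15^8/8! = 2562890625/40320 = 56953125/896.

56953125/896


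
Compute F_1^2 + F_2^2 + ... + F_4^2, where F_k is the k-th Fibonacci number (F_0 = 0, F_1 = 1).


There is a standard identity sum_{k=0}^{N} F_k^2 = F_N * F_{N+1} (proved inductively from the telescoping relation F_k^2 = F_k F_{k+1} - F_{k-1} F_k). Then
sum_{k=1}^{4} F_k^2 = F_4 F_5 - F_0 F_1.
Computing: F_4 = 3, F_5 = 5, F_0 = 0, F_1 = 1.
Sum = 3 * 5 - 0 * 1 = 15.

15


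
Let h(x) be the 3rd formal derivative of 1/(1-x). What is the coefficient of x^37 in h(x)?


Differentiating 3 times: d^3/dx^3 [1/(1-x)] = 3!/(1-x)^4.
The expansion 1/(1-x)^4 = sum_{k>=0} C(k+3, 3) x^k, so the coefficient of x^n in 3!/(1-x)^4 is 3! * C(n+3, 3).
For n = 37: 6 * C(40, 3) = 6 * 9880 = 59280

59280


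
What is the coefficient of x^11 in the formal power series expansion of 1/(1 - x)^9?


The negative binomial / multiset identity is
1/(1 - x)^r = sum_{k>=0} C(k + r - 1, r - 1) x^k.
Here r = 9 and k = 11, so the coefficient is
C(11 + 8, 8) = C(19, 8)
= 75582

75582


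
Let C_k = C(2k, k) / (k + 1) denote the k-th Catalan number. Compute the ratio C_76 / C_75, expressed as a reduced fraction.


Using C_k = (2k)! / (k! (k+1)!), the ratio C_{k+1}/C_k simplifies to
C_{k+1}/C_k = [(2k+2)! / ((k+1)! (k+2)!)] * [k! (k+1)! / (2k)!]
 = (2k+2)(2k+1) / ((k+1)(k+2)) = 2(2k+1) / (k+2).
For k = 75: 2(2*75 + 1) / (75 + 2) = 302/77 = 302/77.

302/77


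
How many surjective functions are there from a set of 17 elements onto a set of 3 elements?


By inclusion-exclusion on which target elements are missed, the number of surjections from an n-set onto a k-set is
surj(n, k) = sum_{j=0}^{k} (-1)^j C(k, j) (k - j)^n.
Equivalently surj(n, k) = k! * S(n, k), where S(n, k) is the Stirling number of the second kind.
For n = 17, k = 3:
S(17, 3) = 21457825, so
surj = 3! * 21457825 = 6 * 21457825 = 128746950.

128746950


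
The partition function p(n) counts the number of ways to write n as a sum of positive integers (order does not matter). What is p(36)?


Using the generating function prod_{k>=1} 1/(1-x^k), we compute p(36).
By dynamic programming over parts 1 through 36:
p(36) = 17977

17977


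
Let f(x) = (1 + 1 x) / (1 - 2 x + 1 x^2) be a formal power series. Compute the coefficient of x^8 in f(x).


Write f(x) = sum_{k>=0} a_k x^k. Multiplying both sides by 1 - 2 x + 1 x^2 gives
(1 - 2 x + 1 x^2) sum_{k>=0} a_k x^k = 1 + 1 x.
Matching coefficients:
 x^0: a_0 = 1
 x^1: a_1 - 2 a_0 = 1  =>  a_1 = 2*1 + 1 = 3
 x^k (k >= 2): a_k = 2 a_{k-1} - 1 a_{k-2}.
Iterating: a_2 = 5, a_3 = 7, a_4 = 9, a_5 = 11, a_6 = 13, a_7 = 15, a_8 = 17.
So the coefficient of x^8 is 17.

17


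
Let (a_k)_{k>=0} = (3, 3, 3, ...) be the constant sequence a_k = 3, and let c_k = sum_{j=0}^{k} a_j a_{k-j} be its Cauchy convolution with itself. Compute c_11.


Since a_j = 3 for all j >= 0, the convolution sum becomes
c_k = sum_{j=0}^{k} 3 * 3 = 9 * (k + 1).
Equivalently, the generating function of (a_k) is 3/(1 - x) and its square is 9/(1 - x)^2 = sum_{k>=0} 9(k + 1) x^k.
For k = 11: 9 * 12 = 108.

108


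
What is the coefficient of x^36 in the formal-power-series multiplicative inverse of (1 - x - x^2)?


Let the inverse be f(x) = sum_{k>=0} a_k x^k. From f(x) * (1 - x - x^2) = 1 and matching coefficients:
 x^0: a_0 = 1.
 x^1: a_1 - a_0 = 0, so a_1 = 1.
 x^k (k >= 2): a_k - a_{k-1} - a_{k-2} = 0, i.e. a_k = a_{k-1} + a_{k-2}.
This is the Fibonacci-type recurrence shifted so that a_0 = a_1 = 1.
Iterating: a_0=1, a_1=1, a_2=2, a_3=3, a_4=5, a_5=8, a_6=13, a_7=21, a_8=34, a_9=55, ...
a_36 = 24157817.

24157817


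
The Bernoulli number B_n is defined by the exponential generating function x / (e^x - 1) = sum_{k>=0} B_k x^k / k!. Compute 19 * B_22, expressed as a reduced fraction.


Bernoulli numbers can also be computed recursively via B_0 = 1 and sum_{j=0}^{m} C(m+1, j) B_j = 0 for m >= 1. Odd-index Bernoulli numbers vanish for k >= 3.
Computing B_22 = 854513/138, so 19 * B_22 = 19 * 854513/138 = 16235747/138.

16235747/138


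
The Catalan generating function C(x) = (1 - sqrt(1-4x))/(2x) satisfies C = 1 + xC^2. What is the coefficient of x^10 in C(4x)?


Substituting x -> 4x scales the n-th coefficient by 4^n, so [x^10] C(4x) = 4^10 * C_10.
C_10 = C(2*10, 10)/(11) = 184756/11 = 16796.
So 4^10 * 16796 = 1048576 * 16796 = 17611882496.

17611882496


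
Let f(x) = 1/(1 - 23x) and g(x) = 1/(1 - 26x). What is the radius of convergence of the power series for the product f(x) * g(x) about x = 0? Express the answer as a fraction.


The radius of 1/(1 - 23x) is 1/23 (nearest singularity at x = 1/23), and the radius of 1/(1 - 26x) is 1/26.
The product f(x)*g(x) = 1/((1 - 23x)(1 - 26x)) has singularities at both 1/23 and 1/26, so its radius of convergence is the distance to the nearest one:
min(1/23, 1/26) = 1/26.

1/26


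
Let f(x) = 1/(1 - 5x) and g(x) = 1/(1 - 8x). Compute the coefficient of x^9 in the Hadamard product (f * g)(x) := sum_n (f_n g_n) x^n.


f has coefficients f_k = 5^k and g has coefficients g_k = 8^k, so the Hadamard product has coefficient (f*g)_k = 5^k * 8^k = 40^k.
For k = 9: 40^9 = 262144000000000.

262144000000000


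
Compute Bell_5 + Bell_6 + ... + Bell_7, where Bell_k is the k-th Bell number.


Recall Bell_k counts set partitions of a k-set (with Bell_0 = 1 by convention).
Bell_5 through Bell_7: 52, 203, 877
Sum = 52 + 203 + 877 = 1132.

1132


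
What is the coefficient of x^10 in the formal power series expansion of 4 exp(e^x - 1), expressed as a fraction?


exp(e^x - 1) is the exponential generating function for the Bell numbers Bell_k: exp(e^x - 1) = sum_{k>=0} Bell_k x^k / k!.
So the coefficient of x^10 in 4 exp(e^x - 1) is 4 Bell_10 / 10!.
Computing: Bell_10 = 115975 and 10! = 3628800, giving
4 * 115975/3628800 = 4639/36288.

4639/36288


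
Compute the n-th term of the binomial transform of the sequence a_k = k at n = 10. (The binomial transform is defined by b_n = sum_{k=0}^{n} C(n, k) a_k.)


With a_k = k, b_n = sum_{k=0}^{n} C(n, k) k. Using k * C(n, k) = n * C(n-1, k-1) gives b_n = n * sum_{k>=1} C(n-1, k-1) = n * 2^(n-1).
For n = 10: 10 * 2^9 = 10 * 512 = 5120.

5120


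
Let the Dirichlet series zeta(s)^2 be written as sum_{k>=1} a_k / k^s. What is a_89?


The Dirichlet convolution of the constant function 1 with itself gives (1 * 1)(k) = sum_{d | k} 1 = d(k), the number of positive divisors of k.
Since zeta(s) = sum_{k>=1} 1/k^s, we have zeta(s)^2 = sum_{k>=1} d(k)/k^s, so a_k = d(k).
For k = 89: the divisors are 1, 89.
Count = 2.

2


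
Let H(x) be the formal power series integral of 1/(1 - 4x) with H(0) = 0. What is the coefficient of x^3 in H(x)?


1/(1 - 4x) = sum_{k>=0} 4^k x^k. Integrating termwise with H(0) = 0:
H(x) = sum_{k>=0} 4^k x^(k+1) / (k+1) = sum_{m>=1} 4^(m-1) x^m / m.
For m = 3: 4^2/3 = 16/3 = 16/3.

16/3


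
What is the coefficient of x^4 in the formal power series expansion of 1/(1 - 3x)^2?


The general identity 1/(1 - c x)^r = sum_{k>=0} c^k C(k + r - 1, r - 1) x^k follows by substituting y = c x into 1/(1 - y)^r = sum_{k>=0} C(k + r - 1, r - 1) y^k.
For c = 3, r = 2, k = 4:
3^4 * C(5, 1) = 81 * 5 = 405.

405


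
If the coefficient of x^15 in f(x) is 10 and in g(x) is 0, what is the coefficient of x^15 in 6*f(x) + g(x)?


Scalar multiplication scales coefficients: 6 * 10 = 60.
Then add the g coefficient: 60 + 0
= 60

60


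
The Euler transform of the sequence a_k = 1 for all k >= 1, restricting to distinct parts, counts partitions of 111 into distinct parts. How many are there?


Partitions of 111 into distinct parts can be computed via generating function.
Product (1+x)(1+x^2)(1+x^3)...
The coefficient of x^111 = 1087744

1087744


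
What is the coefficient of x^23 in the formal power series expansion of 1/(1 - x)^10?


The negative binomial / multiset identity is
1/(1 - x)^r = sum_{k>=0} C(k + r - 1, r - 1) x^k.
Here r = 10 and k = 23, so the coefficient is
C(23 + 9, 9) = C(32, 9)
= 28048800

28048800


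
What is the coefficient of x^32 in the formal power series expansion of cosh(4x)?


The Maclaurin series is cosh(t) = sum_{m>=0} t^(2m) / (2m)!, so substituting t = 4x, only even powers of x are nonzero, with coefficient of x^(2m) equal to 4^(2m) / (2m)!.
For x^32 the coefficient is 4^32/32! = 18446744073709551616/263130836933693530167218012160000000 = 8589934592/122529844256906551386796875.

8589934592/122529844256906551386796875


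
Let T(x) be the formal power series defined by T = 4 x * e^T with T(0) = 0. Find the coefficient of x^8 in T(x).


Apply the Lagrange inversion formula: if T = 4 x * phi(T) with phi(t) = e^t, then
[x^n] T = 4^n * (1/n) [t^(n-1)] phi(t)^n = 4^n * (1/n) [t^(n-1)] e^(n t) = 4^n * (1/n) * n^(n-1) / (n-1)! = 4^n * n^(n-1) / n!.
When c = 1 this is the Cayley count of rooted labeled trees on n vertices, divided by n!.
For n = 8: 4^8 * 8^7 / 8! = 65536 * 2097152/40320 = 1073741824/315.

1073741824/315


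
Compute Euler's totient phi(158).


phi(n) counts integers in [1, n] coprime to n. Using the multiplicative formula phi(n) = n * prod_{p | n} (1 - 1/p):
158 = 2 * 79, so
phi(158) = 158 * (1 - 1/2) * (1 - 1/79) = 78.

78


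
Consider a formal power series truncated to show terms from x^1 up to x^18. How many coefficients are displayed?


From x^1 to x^18 inclusive, the count is 18 - 1 + 1 = 18.

18


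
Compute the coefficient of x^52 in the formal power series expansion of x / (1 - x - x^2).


Let f(x) = sum_{k>=0} a_k x^k. Multiplying f(x) * (1 - x - x^2) = x and matching coefficients gives a_0 = 0, a_1 = 1, and a_k = a_{k-1} + a_{k-2} for k >= 2. These are the Fibonacci numbers F_k.
Iterating from F_0 = 0, F_1 = 1:
F_0=0, F_1=1, F_2=1, F_3=2, F_4=3, F_5=5, F_6=8, F_7=13, F_8=21, F_9=34, ...
F_52 = 32951280099.

32951280099


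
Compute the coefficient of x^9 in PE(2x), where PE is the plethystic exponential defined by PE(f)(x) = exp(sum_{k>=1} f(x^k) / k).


With f(x) = 2x, the exponent is sum_{k>=1} 2 x^k / k = 2 * (-ln(1 - x)). Exponentiating:
PE(2x) = exp(-2 ln(1 - x)) = 1/(1 - x)^2.
By the negative binomial expansion, [x^n] 1/(1 - x)^2 = C(n + 1, 1).
For n = 9: C(10, 1) = 10.

10


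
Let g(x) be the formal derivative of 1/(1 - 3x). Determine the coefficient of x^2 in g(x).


Differentiate termwise: d/dx sum_{k>=0} 3^k x^k = sum_{k>=1} k 3^k x^(k-1) = sum_{j>=0} (j+1) 3^(j+1) x^j.
Equivalently, d/dx [1/(1 - 3x)] = 3/(1 - 3x)^2.
For j = 2: 3 * 3^3 = 3 * 27 = 81.

81


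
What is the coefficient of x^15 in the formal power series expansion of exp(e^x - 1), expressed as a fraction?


exp(e^x - 1) is the exponential generating function for the Bell numbers Bell_k: exp(e^x - 1) = sum_{k>=0} Bell_k x^k / k!.
So the coefficient of x^15 in exp(e^x - 1) is Bell_15 / 15!.
Computing: Bell_15 = 1382958545 and 15! = 1307674368000, giving
1382958545/1307674368000 = 276591709/261534873600.

276591709/261534873600
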